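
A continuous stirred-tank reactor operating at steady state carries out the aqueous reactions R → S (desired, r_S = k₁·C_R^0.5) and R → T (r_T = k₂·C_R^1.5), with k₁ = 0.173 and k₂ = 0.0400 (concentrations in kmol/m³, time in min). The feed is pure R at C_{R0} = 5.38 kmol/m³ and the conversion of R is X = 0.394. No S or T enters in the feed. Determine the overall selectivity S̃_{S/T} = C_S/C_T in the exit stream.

Exit C_R = C_{R0}(1−X) = 5.38×0.606 = 3.260 kmol/m³.
A CSTR operates uniformly at the exit composition, giving r_S = 0.3124 and r_T = 0.2355 (each k·C_R^n at C_R = 3.260).
Overall selectivity = C_S/C_T = r_Sτ/(r_Tτ) = r_S/r_T = 1.33.

1.33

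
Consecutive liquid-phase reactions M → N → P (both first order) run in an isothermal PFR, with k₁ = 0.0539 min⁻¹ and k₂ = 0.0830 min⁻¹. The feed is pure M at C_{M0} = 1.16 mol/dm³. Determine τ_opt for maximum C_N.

For first-order series the maximum of C_N occurs at τ_opt = ln(k₂/k₁)/(k₂−k₁).
= ln(0.0830/0.0539)/(0.0830−0.0539) = ln(1.540)/0.02910 = 0.4317/0.02910 = 14.8 min.

14.8 min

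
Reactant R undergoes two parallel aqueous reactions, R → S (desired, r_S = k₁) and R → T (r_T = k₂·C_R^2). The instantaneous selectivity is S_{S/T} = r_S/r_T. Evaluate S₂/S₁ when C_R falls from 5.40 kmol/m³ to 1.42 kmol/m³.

14.5

S_{S/T} = (k₁/k₂)·C_R^-2, so S₂/S₁ = (C_{R,2}/C_{R,1})^-2.
= (1.42/5.40)^(-2) = (0.2630)^(-2) = 14.5.
Selectivity toward S rises as C_R falls — low-concentration operation is favoured.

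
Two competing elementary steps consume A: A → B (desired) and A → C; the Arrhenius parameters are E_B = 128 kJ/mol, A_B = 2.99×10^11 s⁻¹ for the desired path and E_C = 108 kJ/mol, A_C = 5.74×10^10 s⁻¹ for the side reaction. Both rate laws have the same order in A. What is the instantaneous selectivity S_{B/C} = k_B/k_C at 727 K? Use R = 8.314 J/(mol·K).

With equal orders, S_{B/C} = k_B/k_C = (A_B/A_C)·exp[(E_C−E_B)/(RT)].
(E_C−E_B)/(RT) = (108−128)×10³/(8.314×727) = -20000/6044 = -3.309.
k_B/k_C = (2.99×10^11/5.74×10^10)·exp(-3.309) = 5.209 × 0.03656 = 0.190.

0.190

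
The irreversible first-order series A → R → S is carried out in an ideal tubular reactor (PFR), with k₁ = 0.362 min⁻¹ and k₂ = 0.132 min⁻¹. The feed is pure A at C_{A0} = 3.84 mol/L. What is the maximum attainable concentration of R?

At the optimum, C_{R,max}/C_{A0} = (k₁/k₂)^[k₂/(k₂−k₁)].
= (0.362/0.132)^(0.132/(0.132−0.362)) = (2.742)^(-0.5739) = 0.5605.
C_{R,max} = 0.5605×3.84 = 2.15 mol/L.

2.15 mol/L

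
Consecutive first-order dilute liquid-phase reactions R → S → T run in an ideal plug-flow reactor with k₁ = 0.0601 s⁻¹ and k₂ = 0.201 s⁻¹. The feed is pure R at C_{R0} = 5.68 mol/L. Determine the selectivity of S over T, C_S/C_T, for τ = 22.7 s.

0.163

Solving the coupled first-order balances gives C_S(τ) = [k₁/(k₂−k₁)]·C_{R0}·(e^(−k₁τ) − e^(−k₂τ)).
e^(−k₁τ) = e^(−0.0601×22.7) = e^(−1.364) = 0.2556; e^(−k₂τ) = e^(−4.563) = 0.01043.
C_S = 0.0601×5.68/(0.201−0.0601) × (0.2556−0.01043) = 2.423×0.2451 = 0.5939 mol/L.
C_R = C_{R0}e^(−k₁τ) = 1.452 mol/L, so C_T = C_{R0}−C_R−C_S = 3.634 mol/L; C_S/C_T = 0.163.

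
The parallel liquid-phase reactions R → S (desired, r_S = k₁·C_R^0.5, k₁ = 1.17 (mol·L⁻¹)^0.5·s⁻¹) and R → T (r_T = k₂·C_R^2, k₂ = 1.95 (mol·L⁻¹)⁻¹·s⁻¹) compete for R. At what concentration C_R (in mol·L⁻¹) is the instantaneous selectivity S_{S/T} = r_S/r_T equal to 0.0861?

3.65 mol·L⁻¹

S_{S/T} = (k₁/k₂)·C_R^-1.5 ⇒ C_R = (S·k₂/k₁)^(1/(-1.5)).
= (0.0861×1.95/1.17)^(-0.6667) = (0.1435)^(-0.6667) = 3.65 mol·L⁻¹.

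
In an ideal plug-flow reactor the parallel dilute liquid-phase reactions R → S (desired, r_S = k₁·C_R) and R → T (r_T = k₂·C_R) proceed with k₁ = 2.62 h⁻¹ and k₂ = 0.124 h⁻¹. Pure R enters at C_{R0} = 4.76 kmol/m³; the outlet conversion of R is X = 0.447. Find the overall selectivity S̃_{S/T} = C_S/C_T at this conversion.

21.1

C_R = C_{R0}(1−X) = 2.632 kmol/m³.
Both paths are first order in R, so the instantaneous fraction to S is constant: dC_S/d(−C_R) = k₁/(k₁+k₂) = 0.9548.
C_S = 0.9548·(C_{R0}−C_R) = 0.9548×2.128 = 2.03 kmol/m³.
C_T = (C_{R0}−C_R)−C_S = 0.09615 kmol/m³; S̃_{S/T} = 2.032/0.09615 = 21.1.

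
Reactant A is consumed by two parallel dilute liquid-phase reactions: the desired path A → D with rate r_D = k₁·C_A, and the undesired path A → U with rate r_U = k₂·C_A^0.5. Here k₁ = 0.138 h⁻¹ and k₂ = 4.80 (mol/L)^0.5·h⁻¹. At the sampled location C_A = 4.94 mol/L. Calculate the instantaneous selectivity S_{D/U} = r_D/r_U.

0.0639

S_{D/U} = r_D/r_U = (k₁·C_A)/(k₂·C_A^0.5) = (k₁/k₂)·C_A^0.5.
= (0.138×4.940) / (4.80×4.940^0.5) = 0.6817/10.67 = 0.0639.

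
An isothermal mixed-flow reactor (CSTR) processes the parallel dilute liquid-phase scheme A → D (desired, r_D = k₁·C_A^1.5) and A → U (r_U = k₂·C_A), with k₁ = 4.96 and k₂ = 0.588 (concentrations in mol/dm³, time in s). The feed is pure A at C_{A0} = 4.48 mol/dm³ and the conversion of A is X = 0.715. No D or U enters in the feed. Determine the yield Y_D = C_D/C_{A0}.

Exit C_A = C_{A0}(1−X) = 4.48×0.285 = 1.277 mol/dm³.
Rates in a CSTR are evaluated at the outlet concentration: r_D = 4.96×1.277^1.5 = 7.156, r_U = 0.588×1.277 = 0.7508.
Fraction of consumed A going to D: r_D/(r_D+r_U) = 0.9050.
C_D = 0.9050·C_{A0}·X = 0.9050×4.48×0.715 = 2.90 mol/dm³; Y_D = C_D/C_{A0} = 0.647.

0.647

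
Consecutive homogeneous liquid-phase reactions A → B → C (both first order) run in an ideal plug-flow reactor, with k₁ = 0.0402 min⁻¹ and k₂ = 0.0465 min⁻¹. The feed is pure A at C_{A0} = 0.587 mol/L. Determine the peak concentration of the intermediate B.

0.200 mol/L

Evaluating C_B at τ_opt = ln(k₂/k₁)/(k₂−k₁) gives C_{B,max}/C_{A0} = (k₁/k₂)^[k₂/(k₂−k₁)].
= (0.0402/0.0465)^(0.0465/(0.0465−0.0402)) = (0.8645)^(7.381) = 0.3414.
C_{B,max} = 0.3414×0.587 = 0.200 mol/L.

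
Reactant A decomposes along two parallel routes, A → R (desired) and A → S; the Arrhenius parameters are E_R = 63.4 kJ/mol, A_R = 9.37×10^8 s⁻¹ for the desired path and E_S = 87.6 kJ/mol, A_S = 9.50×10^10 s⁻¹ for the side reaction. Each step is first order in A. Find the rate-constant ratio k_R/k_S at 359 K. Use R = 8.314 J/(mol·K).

With equal orders, S_{R/S} = k_R/k_S = (A_R/A_S)·exp[(E_S−E_R)/(RT)].
(E_S−E_R)/(RT) = (87.6−63.4)×10³/(8.314×359) = 24200/2985 = 8.108.
k_R/k_S = (9.37×10^8/9.50×10^10)·exp(8.108) = 0.009863 × 3321 = 32.8.

32.8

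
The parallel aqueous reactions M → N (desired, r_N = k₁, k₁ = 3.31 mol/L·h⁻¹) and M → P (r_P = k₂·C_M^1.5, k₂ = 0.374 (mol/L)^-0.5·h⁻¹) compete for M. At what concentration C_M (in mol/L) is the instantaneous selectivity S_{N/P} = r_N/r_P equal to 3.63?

1.81 mol/L

S_{N/P} = (k₁/k₂)·C_M^-1.5 ⇒ C_M = (S·k₂/k₁)^(1/(-1.5)).
= (3.63×0.374/3.31)^(-0.6667) = (0.4102)^(-0.6667) = 1.81 mol/L.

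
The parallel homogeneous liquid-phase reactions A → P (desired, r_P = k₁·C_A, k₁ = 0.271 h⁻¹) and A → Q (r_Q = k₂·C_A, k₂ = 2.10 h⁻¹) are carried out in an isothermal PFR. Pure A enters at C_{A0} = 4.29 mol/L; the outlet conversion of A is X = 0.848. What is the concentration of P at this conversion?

C_A = C_{A0}(1−X) = 0.6521 mol/L.
Both paths are first order in A, so the instantaneous fraction to P is constant: dC_P/d(−C_A) = k₁/(k₁+k₂) = 0.1143.
C_P = 0.1143·(C_{A0}−C_A) = 0.1143×3.638 = 0.416 mol/L.

0.416 mol/L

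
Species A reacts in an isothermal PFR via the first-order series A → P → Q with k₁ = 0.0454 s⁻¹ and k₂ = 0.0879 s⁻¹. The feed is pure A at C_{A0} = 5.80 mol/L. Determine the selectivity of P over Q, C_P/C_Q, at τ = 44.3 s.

0.163

Solving the coupled first-order balances gives C_P(τ) = [k₁/(k₂−k₁)]·C_{A0}·(e^(−k₁τ) − e^(−k₂τ)).
e^(−k₁τ) = e^(−0.0454×44.3) = e^(−2.011) = 0.1338; e^(−k₂τ) = e^(−3.894) = 0.02036.
C_P = 0.0454×5.80/(0.0879−0.0454) × (0.1338−0.02036) = 6.196×0.1135 = 0.7030 mol/L.
C_A = C_{A0}e^(−k₁τ) = 0.7762 mol/L, so C_Q = C_{A0}−C_A−C_P = 4.321 mol/L; C_P/C_Q = 0.163.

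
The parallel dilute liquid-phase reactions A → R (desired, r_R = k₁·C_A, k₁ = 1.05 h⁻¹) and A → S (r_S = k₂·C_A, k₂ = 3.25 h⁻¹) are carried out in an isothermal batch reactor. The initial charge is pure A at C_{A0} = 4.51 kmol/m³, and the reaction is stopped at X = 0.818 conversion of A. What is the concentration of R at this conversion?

0.901 kmol/m³

C_A = C_{A0}(1−X) = 0.8208 kmol/m³.
Both paths are first order in A, so the instantaneous fraction to R is constant: dC_R/d(−C_A) = k₁/(k₁+k₂) = 0.2442.
C_R = 0.2442·(C_{A0}−C_A) = 0.2442×3.689 = 0.901 kmol/m³.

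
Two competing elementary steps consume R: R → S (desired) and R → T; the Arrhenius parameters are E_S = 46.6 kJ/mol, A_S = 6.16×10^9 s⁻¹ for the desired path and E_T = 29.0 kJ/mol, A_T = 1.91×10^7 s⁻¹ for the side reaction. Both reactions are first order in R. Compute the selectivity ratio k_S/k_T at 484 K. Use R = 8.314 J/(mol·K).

4.06

k_S/k_T = (A_S/A_T)·exp[−(E_S−E_T)/(RT)] = (A_S/A_T)·exp[(E_T−E_S)/(RT)].
(E_T−E_S)/(RT) = (29.0−46.6)×10³/(8.314×484) = -17600/4024 = -4.374.
k_S/k_T = (6.16×10^9/1.91×10^7)·exp(-4.374) = 322.5 × 0.01260 = 4.06.
Since E_S > E_T, raising the temperature improves selectivity toward S.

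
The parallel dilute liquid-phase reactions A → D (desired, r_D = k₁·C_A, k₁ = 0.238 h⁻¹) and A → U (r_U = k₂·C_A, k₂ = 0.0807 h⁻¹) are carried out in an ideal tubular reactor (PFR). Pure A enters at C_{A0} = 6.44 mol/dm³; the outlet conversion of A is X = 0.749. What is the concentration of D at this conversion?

C_A = C_{A0}(1−X) = 1.616 mol/dm³.
Both paths are first order in A, so the instantaneous fraction to D is constant: dC_D/d(−C_A) = k₁/(k₁+k₂) = 0.7468.
C_D = 0.7468·(C_{A0}−C_A) = 0.7468×4.824 = 3.60 mol/dm³.

3.60 mol/dm³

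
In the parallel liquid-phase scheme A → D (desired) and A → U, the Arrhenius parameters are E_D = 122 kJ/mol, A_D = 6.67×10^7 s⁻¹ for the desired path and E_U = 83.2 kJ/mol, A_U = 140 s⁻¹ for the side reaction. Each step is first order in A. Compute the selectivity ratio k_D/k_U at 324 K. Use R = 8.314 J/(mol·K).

With equal orders, S_{D/U} = k_D/k_U = (A_D/A_U)·exp[(E_U−E_D)/(RT)].
(E_U−E_D)/(RT) = (83.2−122)×10³/(8.314×324) = -38800/2694 = -14.40.
k_D/k_U = (6.67×10^7/140)·exp(-14.40) = 4.764×10^5 × 5.553×10^-7 = 0.265.
Since E_D > E_U, raising the temperature improves selectivity toward D.

0.265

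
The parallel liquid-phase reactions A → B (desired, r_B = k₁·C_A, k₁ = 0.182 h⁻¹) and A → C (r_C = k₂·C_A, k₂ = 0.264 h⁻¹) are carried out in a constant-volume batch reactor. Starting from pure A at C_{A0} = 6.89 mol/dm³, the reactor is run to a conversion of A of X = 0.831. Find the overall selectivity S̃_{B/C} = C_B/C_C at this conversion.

0.689

C_A = C_{A0}(1−X) = 1.164 mol/dm³.
Both paths are first order in A, so the instantaneous fraction to B is constant: dC_B/d(−C_A) = k₁/(k₁+k₂) = 0.4081.
C_B = 0.4081·(C_{A0}−C_A) = 0.4081×5.726 = 2.34 mol/dm³.
C_C = (C_{A0}−C_A)−C_B = 3.389 mol/dm³; S̃_{B/C} = 2.336/3.389 = 0.689.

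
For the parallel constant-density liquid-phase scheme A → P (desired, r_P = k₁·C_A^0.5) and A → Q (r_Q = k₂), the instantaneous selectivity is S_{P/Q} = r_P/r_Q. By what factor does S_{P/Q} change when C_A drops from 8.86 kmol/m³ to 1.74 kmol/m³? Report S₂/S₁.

S_{P/Q} = (k₁/k₂)·C_A^0.5, so S₂/S₁ = (C_{A,2}/C_{A,1})^0.5.
= (1.74/8.86)^0.5 = (0.1964)^0.5 = 0.443.

0.443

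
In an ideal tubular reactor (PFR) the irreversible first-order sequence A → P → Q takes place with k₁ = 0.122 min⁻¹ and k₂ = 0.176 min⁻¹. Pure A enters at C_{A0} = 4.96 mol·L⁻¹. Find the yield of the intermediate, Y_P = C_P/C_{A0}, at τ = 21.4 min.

Solving the coupled first-order balances gives C_P(τ) = [k₁/(k₂−k₁)]·C_{A0}·(e^(−k₁τ) − e^(−k₂τ)).
e^(−k₁τ) = e^(−0.122×21.4) = e^(−2.611) = 0.07348; e^(−k₂τ) = e^(−3.766) = 0.02314.
C_P = 0.122×4.96/(0.176−0.122) × (0.07348−0.02314) = 11.21×0.05034 = 0.5641 mol·L⁻¹.
Y_P = C_P/C_{A0} = 0.5641/4.96 = 0.114.

0.114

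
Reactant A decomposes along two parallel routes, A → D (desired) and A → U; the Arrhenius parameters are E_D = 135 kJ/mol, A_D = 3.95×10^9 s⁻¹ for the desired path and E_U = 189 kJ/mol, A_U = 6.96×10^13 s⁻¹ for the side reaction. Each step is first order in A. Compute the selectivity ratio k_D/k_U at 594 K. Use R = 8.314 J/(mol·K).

Since both paths have the same order in A, the concentration cancels and S_{D/U} = k_D/k_U = (A_D/A_U)·exp[(E_U−E_D)/(RT)].
(E_U−E_D)/(RT) = (189−135)×10³/(8.314×594) = 54000/4939 = 10.93.
k_D/k_U = (3.95×10^9/6.96×10^13)·exp(10.93) = 5.675×10^-5 × 56076 = 3.18.

3.18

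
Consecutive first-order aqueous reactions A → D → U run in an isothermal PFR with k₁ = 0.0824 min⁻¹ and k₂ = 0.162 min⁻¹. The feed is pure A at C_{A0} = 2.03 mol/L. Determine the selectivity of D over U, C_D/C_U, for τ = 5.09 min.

Solving the coupled first-order balances gives C_D(τ) = [k₁/(k₂−k₁)]·C_{A0}·(e^(−k₁τ) − e^(−k₂τ)).
e^(−k₁τ) = e^(−0.0824×5.09) = e^(−0.4194) = 0.6574; e^(−k₂τ) = e^(−0.8246) = 0.4384.
C_D = 0.0824×2.03/(0.162−0.0824) × (0.6574−0.4384) = 2.101×0.2190 = 0.4602 mol/L.
C_A = C_{A0}e^(−k₁τ) = 1.335 mol/L, so C_U = C_{A0}−C_A−C_D = 0.2352 mol/L; C_D/C_U = 1.96.

1.96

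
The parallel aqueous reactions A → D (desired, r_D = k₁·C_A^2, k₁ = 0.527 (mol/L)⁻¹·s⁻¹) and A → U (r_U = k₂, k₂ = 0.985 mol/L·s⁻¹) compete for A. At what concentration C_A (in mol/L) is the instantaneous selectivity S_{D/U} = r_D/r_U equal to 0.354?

S_{D/U} = (k₁/k₂)·C_A^2 ⇒ C_A = (S·k₂/k₁)^(0.5).
= (0.354×0.985/0.527)^(0.5) = (0.6617)^(0.5) = 0.813 mol/L.

0.813 mol/L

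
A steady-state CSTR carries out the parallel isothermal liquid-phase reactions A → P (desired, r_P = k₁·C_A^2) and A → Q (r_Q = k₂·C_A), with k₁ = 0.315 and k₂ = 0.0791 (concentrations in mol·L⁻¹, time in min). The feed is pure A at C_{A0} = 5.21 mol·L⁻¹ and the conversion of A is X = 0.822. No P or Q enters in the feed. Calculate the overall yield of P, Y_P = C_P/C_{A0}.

0.647

Exit C_A = C_{A0}(1−X) = 5.21×0.178 = 0.9274 mol·L⁻¹.
Rates in a CSTR are evaluated at the outlet concentration: r_P = 0.315×0.9274^2 = 0.2709, r_Q = 0.0791×0.9274 = 0.07336.
Fraction of consumed A going to P: r_P/(r_P+r_Q) = 0.7869.
C_P = 0.7869·C_{A0}·X = 0.7869×5.21×0.822 = 3.37 mol·L⁻¹; Y_P = C_P/C_{A0} = 0.647.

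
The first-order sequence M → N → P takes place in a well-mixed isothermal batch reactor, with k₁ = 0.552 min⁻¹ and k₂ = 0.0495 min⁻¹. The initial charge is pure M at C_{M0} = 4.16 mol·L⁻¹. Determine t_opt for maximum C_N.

4.80 min

For first-order series the maximum of C_N occurs at t_opt = ln(k₂/k₁)/(k₂−k₁).
= ln(0.0495/0.552)/(0.0495−0.552) = ln(0.08967)/-0.5025 = -2.412/-0.5025 = 4.80 min.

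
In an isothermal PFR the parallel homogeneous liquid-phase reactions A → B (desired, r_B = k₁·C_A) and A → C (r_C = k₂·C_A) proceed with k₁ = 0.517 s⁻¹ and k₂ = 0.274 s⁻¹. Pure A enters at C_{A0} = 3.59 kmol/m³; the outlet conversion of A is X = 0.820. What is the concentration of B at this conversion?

C_A = C_{A0}(1−X) = 0.6462 kmol/m³.
Both paths are first order in A, so the instantaneous fraction to B is constant: dC_B/d(−C_A) = k₁/(k₁+k₂) = 0.6536.
C_B = 0.6536·(C_{A0}−C_A) = 0.6536×2.944 = 1.92 kmol/m³.

1.92 kmol/m³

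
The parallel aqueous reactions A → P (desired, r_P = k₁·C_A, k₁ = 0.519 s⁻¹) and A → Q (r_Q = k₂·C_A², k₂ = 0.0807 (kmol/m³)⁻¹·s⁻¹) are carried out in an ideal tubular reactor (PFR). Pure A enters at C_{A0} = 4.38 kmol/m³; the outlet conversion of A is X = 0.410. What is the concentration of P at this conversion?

C_A = C_{A0}(1−X) = 2.584 kmol/m³.
Along a PFR/batch, dC_P/dC_A = −r_P/(r_P+r_Q) = −k₁/(k₁+k₂·C_A).
Integrating from C_{A0} to C_A: C_P = (0.519/0.0807)·ln[(0.519+0.0807·4.38)/(0.519+0.0807·2.58)] = 6.431·ln(0.8725/0.7275) = 1.168 kmol/m³.

1.17 kmol/m³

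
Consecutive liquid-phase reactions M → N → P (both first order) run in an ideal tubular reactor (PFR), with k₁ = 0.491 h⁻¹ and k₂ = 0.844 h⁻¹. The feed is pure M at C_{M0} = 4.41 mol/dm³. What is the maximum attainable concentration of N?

1.21 mol/dm³

For a first-order series the maximum intermediate yield is C_{N,max}/C_{M0} = (k₁/k₂)^[k₂/(k₂−k₁)].
= (0.491/0.844)^(0.844/(0.844−0.491)) = (0.5818)^(2.391) = 0.2738.
C_{N,max} = 0.2738×4.41 = 1.21 mol/dm³.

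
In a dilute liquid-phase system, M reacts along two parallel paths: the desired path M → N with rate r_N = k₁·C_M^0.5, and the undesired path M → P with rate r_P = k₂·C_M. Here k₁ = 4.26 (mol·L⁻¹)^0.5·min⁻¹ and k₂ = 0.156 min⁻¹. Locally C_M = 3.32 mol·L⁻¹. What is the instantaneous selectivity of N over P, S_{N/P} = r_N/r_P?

15.0

S_{N/P} = r_N/r_P = (k₁·C_M^0.5)/(k₂·C_M) = (k₁/k₂)·C_M^-0.5.
= (4.26×3.320^0.5) / (0.156×3.320) = 7.762/0.5179 = 15.0.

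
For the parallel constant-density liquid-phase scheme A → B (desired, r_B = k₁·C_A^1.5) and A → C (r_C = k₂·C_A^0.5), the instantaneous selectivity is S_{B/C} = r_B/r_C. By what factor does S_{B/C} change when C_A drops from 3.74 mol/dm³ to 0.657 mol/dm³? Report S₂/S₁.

0.176

S_{B/C} = (k₁/k₂)·C_A, so S₂/S₁ = (C_{A,2}/C_{A,1}).
= 0.657/3.74 = 0.176.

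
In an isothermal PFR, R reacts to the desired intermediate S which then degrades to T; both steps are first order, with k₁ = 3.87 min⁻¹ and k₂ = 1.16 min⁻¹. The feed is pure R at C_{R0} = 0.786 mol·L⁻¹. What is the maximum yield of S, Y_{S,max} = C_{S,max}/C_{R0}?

At the optimum, C_{S,max}/C_{R0} = (k₁/k₂)^[k₂/(k₂−k₁)].
= (3.87/1.16)^(1.16/(1.16−3.87)) = (3.336)^(-0.4280) = 0.5971.

0.597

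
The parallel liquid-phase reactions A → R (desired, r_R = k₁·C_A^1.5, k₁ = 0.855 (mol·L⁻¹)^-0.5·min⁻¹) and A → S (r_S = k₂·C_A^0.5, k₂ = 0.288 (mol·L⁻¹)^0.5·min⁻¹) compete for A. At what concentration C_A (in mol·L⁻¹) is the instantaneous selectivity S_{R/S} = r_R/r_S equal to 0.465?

0.157 mol·L⁻¹

S_{R/S} = (k₁/k₂)·C_A ⇒ C_A = S·k₂/k₁.
= 0.465×0.288/0.855 = 0.157 mol·L⁻¹.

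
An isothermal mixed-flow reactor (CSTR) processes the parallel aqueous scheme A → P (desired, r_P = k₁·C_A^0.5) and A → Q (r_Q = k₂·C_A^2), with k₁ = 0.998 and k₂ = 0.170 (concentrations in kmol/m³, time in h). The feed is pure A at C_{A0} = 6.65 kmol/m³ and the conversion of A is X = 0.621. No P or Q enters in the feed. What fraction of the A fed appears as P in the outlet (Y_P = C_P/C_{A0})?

Exit C_A = C_{A0}(1−X) = 6.65×0.379 = 2.520 kmol/m³.
Rates in a CSTR are evaluated at the outlet concentration: r_P = 0.998×2.520^0.5 = 1.584, r_Q = 0.170×2.520^2 = 1.080.
Fraction of consumed A going to P: r_P/(r_P+r_Q) = 0.5947.
C_P = 0.5947·C_{A0}·X = 0.5947×6.65×0.621 = 2.46 kmol/m³; Y_P = C_P/C_{A0} = 0.369.

0.369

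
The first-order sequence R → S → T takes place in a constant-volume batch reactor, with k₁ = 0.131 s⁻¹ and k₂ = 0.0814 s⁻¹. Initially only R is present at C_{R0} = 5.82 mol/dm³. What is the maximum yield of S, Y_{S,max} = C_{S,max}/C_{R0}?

For a first-order series the maximum intermediate yield is C_{S,max}/C_{R0} = (k₁/k₂)^[k₂/(k₂−k₁)].
= (0.131/0.0814)^(0.0814/(0.0814−0.131)) = (1.609)^(-1.641) = 0.4580.

0.458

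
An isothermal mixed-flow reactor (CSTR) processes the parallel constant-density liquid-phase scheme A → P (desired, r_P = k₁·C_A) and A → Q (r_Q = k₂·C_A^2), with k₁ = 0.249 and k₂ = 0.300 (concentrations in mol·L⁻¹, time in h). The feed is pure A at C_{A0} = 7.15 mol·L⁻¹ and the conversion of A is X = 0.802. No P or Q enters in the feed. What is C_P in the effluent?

Exit C_A = C_{A0}(1−X) = 7.15×0.198 = 1.416 mol·L⁻¹.
A CSTR operates uniformly at the exit composition, giving r_P = 0.3525 and r_Q = 0.6013 (each k·C_A^n at C_A = 1.416).
Fraction of consumed A going to P: r_P/(r_P+r_Q) = 0.3696.
C_P = 0.3696·C_{A0}·X = 0.3696×7.15×0.802 = 2.12 mol·L⁻¹.

2.12 mol·L⁻¹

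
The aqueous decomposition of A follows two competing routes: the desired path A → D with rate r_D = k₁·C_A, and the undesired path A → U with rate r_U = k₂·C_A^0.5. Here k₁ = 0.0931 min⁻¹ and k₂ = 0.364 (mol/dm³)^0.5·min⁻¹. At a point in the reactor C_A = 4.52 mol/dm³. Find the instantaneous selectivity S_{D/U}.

S_{D/U} = r_D/r_U = (k₁·C_A)/(k₂·C_A^0.5) = (k₁/k₂)·C_A^0.5.
= (0.0931×4.520) / (0.364×4.520^0.5) = 0.4208/0.7739 = 0.544.
Since the desired path is higher order in A, keeping C_A high (PFR or concentrated feed) favours D.

0.544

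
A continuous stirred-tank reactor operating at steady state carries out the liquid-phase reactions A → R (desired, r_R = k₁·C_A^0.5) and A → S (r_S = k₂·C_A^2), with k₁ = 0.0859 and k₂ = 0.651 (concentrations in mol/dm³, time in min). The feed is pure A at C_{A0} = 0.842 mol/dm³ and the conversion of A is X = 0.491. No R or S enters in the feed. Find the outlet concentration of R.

0.132 mol/dm³

Exit C_A = C_{A0}(1−X) = 0.842×0.509 = 0.4286 mol/dm³.
In a CSTR the entire volume is at exit conditions, so r_R = 0.0859×0.4286^0.5 = 0.05624 and r_S = 0.651×0.4286^2 = 0.1196.
Fraction of consumed A going to R: r_R/(r_R+r_S) = 0.3199.
C_R = 0.3199·C_{A0}·X = 0.3199×0.842×0.491 = 0.132 mol/dm³.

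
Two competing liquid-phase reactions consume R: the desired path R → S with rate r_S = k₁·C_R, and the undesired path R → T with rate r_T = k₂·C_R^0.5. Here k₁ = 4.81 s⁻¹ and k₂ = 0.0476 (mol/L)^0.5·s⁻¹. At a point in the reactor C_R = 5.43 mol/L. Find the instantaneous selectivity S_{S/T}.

S_{S/T} = r_S/r_T = (k₁·C_R)/(k₂·C_R^0.5) = (k₁/k₂)·C_R^0.5.
= (4.81×5.430) / (0.0476×5.430^0.5) = 26.12/0.1109 = 235.

235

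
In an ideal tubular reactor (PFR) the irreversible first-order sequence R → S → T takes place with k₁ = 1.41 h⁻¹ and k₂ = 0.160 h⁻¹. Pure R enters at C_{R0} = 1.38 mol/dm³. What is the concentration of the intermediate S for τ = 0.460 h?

0.632 mol/dm³

The intermediate concentration in a first-order A→B→C sequence is C_S = k₁C_{R0}(e^(−k₁τ) − e^(−k₂τ))/(k₂−k₁).
e^(−k₁τ) = e^(−1.41×0.460) = e^(−0.6486) = 0.5228; e^(−k₂τ) = e^(−0.07360) = 0.9290.
C_S = 1.41×1.38/(0.160−1.41) × (0.5228−0.9290) = (-1.557)×(-0.4063) = 0.6324 mol/dm³.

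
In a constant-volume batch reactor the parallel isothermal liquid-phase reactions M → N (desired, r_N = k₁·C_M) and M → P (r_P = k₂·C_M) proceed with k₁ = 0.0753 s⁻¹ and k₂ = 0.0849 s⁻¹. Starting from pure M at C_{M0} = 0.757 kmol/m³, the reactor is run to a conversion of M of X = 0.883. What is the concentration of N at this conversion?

0.314 kmol/m³

C_M = C_{M0}(1−X) = 0.08857 kmol/m³.
Both paths are first order in M, so the instantaneous fraction to N is constant: dC_N/d(−C_M) = k₁/(k₁+k₂) = 0.4700.
C_N = 0.4700·(C_{M0}−C_M) = 0.4700×0.6684 = 0.314 kmol/m³.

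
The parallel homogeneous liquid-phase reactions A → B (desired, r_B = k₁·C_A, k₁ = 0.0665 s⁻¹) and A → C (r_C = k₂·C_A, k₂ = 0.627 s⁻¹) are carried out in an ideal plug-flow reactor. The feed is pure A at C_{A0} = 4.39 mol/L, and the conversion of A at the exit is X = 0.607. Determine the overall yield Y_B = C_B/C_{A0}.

0.0582

C_A = C_{A0}(1−X) = 1.725 mol/L.
Both paths are first order in A, so the instantaneous fraction to B is constant: dC_B/d(−C_A) = k₁/(k₁+k₂) = 0.09589.
C_B = 0.09589·(C_{A0}−C_A) = 0.09589×2.665 = 0.256 mol/L.
Y_B = C_B/C_{A0} = 0.2555/4.39 = 0.0582.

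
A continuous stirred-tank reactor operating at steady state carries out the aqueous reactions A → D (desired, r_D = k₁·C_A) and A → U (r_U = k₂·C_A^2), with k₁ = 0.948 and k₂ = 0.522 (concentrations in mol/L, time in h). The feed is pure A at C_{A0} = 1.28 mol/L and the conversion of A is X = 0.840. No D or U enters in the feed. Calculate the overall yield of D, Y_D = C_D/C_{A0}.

Exit C_A = C_{A0}(1−X) = 1.28×0.160 = 0.2048 mol/L.
Rates in a CSTR are evaluated at the outlet concentration: r_D = 0.948×0.2048 = 0.1942, r_U = 0.522×0.2048^2 = 0.02189.
Fraction of consumed A going to D: r_D/(r_D+r_U) = 0.8987.
C_D = 0.8987·C_{A0}·X = 0.8987×1.28×0.840 = 0.966 mol/L; Y_D = C_D/C_{A0} = 0.755.

0.755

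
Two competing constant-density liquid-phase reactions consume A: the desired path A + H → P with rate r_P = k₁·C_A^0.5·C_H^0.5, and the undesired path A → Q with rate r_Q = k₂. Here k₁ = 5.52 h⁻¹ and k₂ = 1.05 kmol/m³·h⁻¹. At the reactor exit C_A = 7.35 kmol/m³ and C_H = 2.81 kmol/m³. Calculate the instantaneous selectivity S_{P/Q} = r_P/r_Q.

23.9

S_{P/Q} = r_P/r_Q = (k₁·C_A^0.5·C_H^0.5)/(k₂) = (k₁/k₂)·C_A^0.5·C_H^0.5.
= (5.52×7.350^0.5×2.810^0.5) / (1.05) = 25.09/1.050 = 23.9.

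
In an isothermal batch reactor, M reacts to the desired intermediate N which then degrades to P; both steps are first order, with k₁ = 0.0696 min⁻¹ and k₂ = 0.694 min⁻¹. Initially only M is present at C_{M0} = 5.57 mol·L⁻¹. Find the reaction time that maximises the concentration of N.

3.68 min

Setting dC_N/dt = 0 gives t_opt = ln(k₂/k₁)/(k₂−k₁).
= ln(0.694/0.0696)/(0.694−0.0696) = ln(9.971)/0.6244 = 2.300/0.6244 = 3.68 min.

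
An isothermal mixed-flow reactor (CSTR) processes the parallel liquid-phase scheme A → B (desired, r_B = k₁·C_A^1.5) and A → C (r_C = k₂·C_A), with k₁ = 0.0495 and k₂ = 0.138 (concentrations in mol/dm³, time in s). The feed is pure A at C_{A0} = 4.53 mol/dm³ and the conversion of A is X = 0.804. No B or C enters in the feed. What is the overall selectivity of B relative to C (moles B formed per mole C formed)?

Exit C_A = C_{A0}(1−X) = 4.53×0.196 = 0.8879 mol/dm³.
A CSTR operates uniformly at the exit composition, giving r_B = 0.04141 and r_C = 0.1225 (each k·C_A^n at C_A = 0.8879).
Overall selectivity = C_B/C_C = r_Bτ/(r_Cτ) = r_B/r_C = 0.338.

0.338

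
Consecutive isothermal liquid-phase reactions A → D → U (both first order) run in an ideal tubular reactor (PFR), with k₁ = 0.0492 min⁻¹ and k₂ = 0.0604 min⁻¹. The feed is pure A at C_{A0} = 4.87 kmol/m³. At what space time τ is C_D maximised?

18.3 min

Setting dC_D/dτ = 0 gives τ_opt = ln(k₂/k₁)/(k₂−k₁).
= ln(0.0604/0.0492)/(0.0604−0.0492) = ln(1.228)/0.01120 = 0.2051/0.01120 = 18.3 min.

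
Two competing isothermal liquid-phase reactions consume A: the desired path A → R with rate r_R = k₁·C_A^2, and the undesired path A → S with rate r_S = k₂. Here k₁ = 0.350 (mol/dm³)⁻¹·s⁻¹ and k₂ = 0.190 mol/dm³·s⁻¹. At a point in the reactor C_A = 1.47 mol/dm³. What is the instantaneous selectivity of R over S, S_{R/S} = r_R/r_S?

S_{R/S} = r_R/r_S = (k₁·C_A^2)/(k₂) = (k₁/k₂)·C_A^2.
= (0.350×1.470^2) / (0.190) = 0.7563/0.1900 = 3.98.

3.98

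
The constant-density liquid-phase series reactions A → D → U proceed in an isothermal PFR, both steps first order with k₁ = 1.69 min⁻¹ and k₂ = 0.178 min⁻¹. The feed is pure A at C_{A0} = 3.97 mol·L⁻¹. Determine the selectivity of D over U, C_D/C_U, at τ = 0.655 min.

14.1

For first-order series with pure A initially, C_D(τ) = k₁C_{A0}/(k₂−k₁)·(e^(−k₁τ) − e^(−k₂τ)).
e^(−k₁τ) = e^(−1.69×0.655) = e^(−1.107) = 0.3306; e^(−k₂τ) = e^(−0.1166) = 0.8899.
C_D = 1.69×3.97/(0.178−1.69) × (0.3306−0.8899) = (-4.437)×(-0.5594) = 2.482 mol·L⁻¹.
C_A = C_{A0}e^(−k₁τ) = 1.312 mol·L⁻¹, so C_U = C_{A0}−C_A−C_D = 0.1755 mol·L⁻¹; C_D/C_U = 14.1.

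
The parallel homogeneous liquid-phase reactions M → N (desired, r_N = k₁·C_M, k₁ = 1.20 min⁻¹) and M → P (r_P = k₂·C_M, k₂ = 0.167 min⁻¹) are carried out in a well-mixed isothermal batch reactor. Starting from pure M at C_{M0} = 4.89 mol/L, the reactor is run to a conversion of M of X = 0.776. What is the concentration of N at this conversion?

C_M = C_{M0}(1−X) = 1.095 mol/L.
Both paths are first order in M, so the instantaneous fraction to N is constant: dC_N/d(−C_M) = k₁/(k₁+k₂) = 0.8778.
C_N = 0.8778·(C_{M0}−C_M) = 0.8778×3.795 = 3.33 mol/L.

3.33 mol/L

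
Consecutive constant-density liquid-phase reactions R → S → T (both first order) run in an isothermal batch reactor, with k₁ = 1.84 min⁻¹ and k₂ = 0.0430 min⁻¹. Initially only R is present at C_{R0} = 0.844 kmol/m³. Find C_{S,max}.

0.771 kmol/m³

At the optimum, C_{S,max}/C_{R0} = (k₁/k₂)^[k₂/(k₂−k₁)].
= (1.84/0.0430)^(0.0430/(0.0430−1.84)) = (42.79)^(-0.02393) = 0.9140.
C_{S,max} = 0.9140×0.844 = 0.771 kmol/m³.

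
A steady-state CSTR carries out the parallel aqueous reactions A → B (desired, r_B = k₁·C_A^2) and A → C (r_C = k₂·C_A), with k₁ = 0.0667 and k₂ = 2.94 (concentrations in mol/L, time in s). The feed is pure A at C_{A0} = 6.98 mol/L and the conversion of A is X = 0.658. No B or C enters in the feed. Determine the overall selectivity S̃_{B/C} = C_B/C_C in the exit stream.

Exit C_A = C_{A0}(1−X) = 6.98×0.342 = 2.387 mol/L.
A CSTR operates uniformly at the exit composition, giving r_B = 0.3801 and r_C = 7.018 (each k·C_A^n at C_A = 2.387).
Overall selectivity = C_B/C_C = r_Bτ/(r_Cτ) = r_B/r_C = 0.0542.

0.0542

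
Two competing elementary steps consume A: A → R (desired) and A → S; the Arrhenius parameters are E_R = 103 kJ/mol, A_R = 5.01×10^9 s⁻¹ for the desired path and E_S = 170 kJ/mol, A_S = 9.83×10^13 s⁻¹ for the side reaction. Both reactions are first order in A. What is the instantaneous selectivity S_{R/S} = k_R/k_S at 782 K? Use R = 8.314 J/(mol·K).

1.52

Since both paths have the same order in A, the concentration cancels and S_{R/S} = k_R/k_S = (A_R/A_S)·exp[(E_S−E_R)/(RT)].
(E_S−E_R)/(RT) = (170−103)×10³/(8.314×782) = 67000/6502 = 10.31.
k_R/k_S = (5.01×10^9/9.83×10^13)·exp(10.31) = 5.097×10^-5 × 29889 = 1.52.
Since E_R < E_S, lowering the temperature improves selectivity toward R.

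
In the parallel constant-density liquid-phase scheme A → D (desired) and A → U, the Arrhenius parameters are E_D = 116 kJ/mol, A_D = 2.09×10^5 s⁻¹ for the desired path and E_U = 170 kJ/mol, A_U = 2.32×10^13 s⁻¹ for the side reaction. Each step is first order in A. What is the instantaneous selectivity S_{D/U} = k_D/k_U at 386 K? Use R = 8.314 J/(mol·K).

k_D/k_U = (A_D/A_U)·exp[−(E_D−E_U)/(RT)] = (A_D/A_U)·exp[(E_U−E_D)/(RT)].
(E_U−E_D)/(RT) = (170−116)×10³/(8.314×386) = 54000/3209 = 16.83.
k_D/k_U = (2.09×10^5/2.32×10^13)·exp(16.83) = 9.009×10^-9 × 2.031×10^7 = 0.183.

0.183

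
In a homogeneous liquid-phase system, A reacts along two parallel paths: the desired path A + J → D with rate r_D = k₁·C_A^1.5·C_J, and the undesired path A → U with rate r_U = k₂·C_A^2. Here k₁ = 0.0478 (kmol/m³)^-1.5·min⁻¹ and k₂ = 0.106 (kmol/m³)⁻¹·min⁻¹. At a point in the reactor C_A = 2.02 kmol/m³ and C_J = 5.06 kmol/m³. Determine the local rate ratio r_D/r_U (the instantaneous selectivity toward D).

1.61

S_{D/U} = r_D/r_U = (k₁·C_A^1.5·C_J)/(k₂·C_A^2) = (k₁/k₂)·C_A^-0.5·C_J.
= (0.0478×2.020^1.5×5.060) / (0.106×2.020^2) = 0.6944/0.4325 = 1.61.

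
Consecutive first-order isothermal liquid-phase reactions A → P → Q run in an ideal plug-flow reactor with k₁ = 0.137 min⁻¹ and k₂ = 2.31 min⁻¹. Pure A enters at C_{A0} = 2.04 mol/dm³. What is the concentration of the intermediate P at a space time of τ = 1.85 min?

0.0980 mol/dm³

For first-order series with pure A initially, C_P(τ) = k₁C_{A0}/(k₂−k₁)·(e^(−k₁τ) − e^(−k₂τ)).
e^(−k₁τ) = e^(−0.137×1.85) = e^(−0.2535) = 0.7761; e^(−k₂τ) = e^(−4.274) = 0.01393.
C_P = 0.137×2.04/(2.31−0.137) × (0.7761−0.01393) = 0.1286×0.7622 = 0.09803 mol/dm³.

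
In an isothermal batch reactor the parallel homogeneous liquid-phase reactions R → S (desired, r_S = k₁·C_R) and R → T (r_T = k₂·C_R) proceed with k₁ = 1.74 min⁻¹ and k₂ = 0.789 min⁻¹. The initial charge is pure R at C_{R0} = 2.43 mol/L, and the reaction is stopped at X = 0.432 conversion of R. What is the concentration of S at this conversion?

C_R = C_{R0}(1−X) = 1.380 mol/L.
Both paths are first order in R, so the instantaneous fraction to S is constant: dC_S/d(−C_R) = k₁/(k₁+k₂) = 0.6880.
C_S = 0.6880·(C_{R0}−C_R) = 0.6880×1.050 = 0.722 mol/L.

0.722 mol/L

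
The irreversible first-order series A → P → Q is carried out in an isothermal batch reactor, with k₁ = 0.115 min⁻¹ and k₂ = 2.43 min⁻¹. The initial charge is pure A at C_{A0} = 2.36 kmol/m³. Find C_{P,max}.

For a first-order series the maximum intermediate yield is C_{P,max}/C_{A0} = (k₁/k₂)^[k₂/(k₂−k₁)].
= (0.115/2.43)^(2.43/(2.43−0.115)) = (0.04733)^(1.050) = 0.04067.
C_{P,max} = 0.04067×2.36 = 0.0960 kmol/m³.

0.0960 kmol/m³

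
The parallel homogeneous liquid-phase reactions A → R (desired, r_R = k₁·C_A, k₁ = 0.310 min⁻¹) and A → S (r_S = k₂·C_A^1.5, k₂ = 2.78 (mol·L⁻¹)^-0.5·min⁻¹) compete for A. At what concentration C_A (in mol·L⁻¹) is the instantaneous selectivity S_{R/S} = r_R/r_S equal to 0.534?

0.0436 mol·L⁻¹

S_{R/S} = (k₁/k₂)·C_A^-0.5 ⇒ C_A = (S·k₂/k₁)^(-2).
= (0.534×2.78/0.310)^(-2) = (4.789)^(-2) = 0.0436 mol·L⁻¹.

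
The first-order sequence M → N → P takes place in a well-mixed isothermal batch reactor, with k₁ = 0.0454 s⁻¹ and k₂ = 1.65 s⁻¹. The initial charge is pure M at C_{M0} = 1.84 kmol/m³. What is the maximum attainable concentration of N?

0.0457 kmol/m³

For a first-order series the maximum intermediate yield is C_{N,max}/C_{M0} = (k₁/k₂)^[k₂/(k₂−k₁)].
= (0.0454/1.65)^(1.65/(1.65−0.0454)) = (0.02752)^(1.028) = 0.02486.
C_{N,max} = 0.02486×1.84 = 0.0457 kmol/m³.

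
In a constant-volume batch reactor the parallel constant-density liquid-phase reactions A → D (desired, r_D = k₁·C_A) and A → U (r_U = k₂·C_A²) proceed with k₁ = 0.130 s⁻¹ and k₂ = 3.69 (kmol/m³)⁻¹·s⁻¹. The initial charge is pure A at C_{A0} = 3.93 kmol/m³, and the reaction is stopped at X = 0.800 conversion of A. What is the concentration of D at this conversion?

0.0555 kmol/m³

C_A = C_{A0}(1−X) = 0.7860 kmol/m³.
Along a PFR/batch, dC_D/dC_A = −r_D/(r_D+r_U) = −k₁/(k₁+k₂·C_A).
Integrating from C_{A0} to C_A: C_D = (0.130/3.69)·ln[(0.130+3.69·3.93)/(0.130+3.69·0.786)] = 0.03523·ln(14.63/3.030) = 0.05547 kmol/m³.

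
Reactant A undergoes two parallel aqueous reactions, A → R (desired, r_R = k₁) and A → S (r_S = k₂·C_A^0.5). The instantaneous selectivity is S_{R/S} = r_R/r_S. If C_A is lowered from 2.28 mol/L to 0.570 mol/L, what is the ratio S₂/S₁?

2.00

S_{R/S} = (k₁/k₂)·C_A^-0.5, so S₂/S₁ = (C_{A,2}/C_{A,1})^-0.5.
= (0.570/2.28)^(-0.5) = (0.2500)^(-0.5) = 2.00.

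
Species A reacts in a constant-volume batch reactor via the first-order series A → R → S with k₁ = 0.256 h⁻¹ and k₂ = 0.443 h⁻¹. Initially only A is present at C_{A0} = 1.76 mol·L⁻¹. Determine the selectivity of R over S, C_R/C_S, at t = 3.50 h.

0.830

The intermediate concentration in a first-order A→B→C sequence is C_R = k₁C_{A0}(e^(−k₁t) − e^(−k₂t))/(k₂−k₁).
e^(−k₁t) = e^(−0.256×3.50) = e^(−0.8960) = 0.4082; e^(−k₂t) = e^(−1.550) = 0.2121.
C_R = 0.256×1.76/(0.443−0.256) × (0.4082−0.2121) = 2.409×0.1961 = 0.4724 mol·L⁻¹.
C_A = C_{A0}e^(−k₁t) = 0.7184 mol·L⁻¹, so C_S = C_{A0}−C_A−C_R = 0.5692 mol·L⁻¹; C_R/C_S = 0.830.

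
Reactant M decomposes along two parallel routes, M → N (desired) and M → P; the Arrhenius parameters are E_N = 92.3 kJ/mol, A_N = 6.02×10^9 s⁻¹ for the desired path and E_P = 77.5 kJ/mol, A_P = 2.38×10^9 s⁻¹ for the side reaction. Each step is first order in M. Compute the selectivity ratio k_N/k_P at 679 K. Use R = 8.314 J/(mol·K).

0.184

k_N/k_P = (A_N/A_P)·exp[−(E_N−E_P)/(RT)] = (A_N/A_P)·exp[(E_P−E_N)/(RT)].
(E_P−E_N)/(RT) = (77.5−92.3)×10³/(8.314×679) = -14800/5645 = -2.622.
k_N/k_P = (6.02×10^9/2.38×10^9)·exp(-2.622) = 2.529 × 0.07268 = 0.184.
Since E_N > E_P, raising the temperature improves selectivity toward N.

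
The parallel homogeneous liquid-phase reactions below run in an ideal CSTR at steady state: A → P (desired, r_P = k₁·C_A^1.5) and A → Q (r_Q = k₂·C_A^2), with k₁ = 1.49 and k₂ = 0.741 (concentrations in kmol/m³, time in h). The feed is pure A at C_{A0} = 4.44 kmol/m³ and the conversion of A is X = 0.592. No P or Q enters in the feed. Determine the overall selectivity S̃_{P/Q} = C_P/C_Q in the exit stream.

1.49

Exit C_A = C_{A0}(1−X) = 4.44×0.408 = 1.812 kmol/m³.
A CSTR operates uniformly at the exit composition, giving r_P = 3.633 and r_Q = 2.432 (each k·C_A^n at C_A = 1.812).
Overall selectivity = C_P/C_Q = r_Pτ/(r_Qτ) = r_P/r_Q = 1.49.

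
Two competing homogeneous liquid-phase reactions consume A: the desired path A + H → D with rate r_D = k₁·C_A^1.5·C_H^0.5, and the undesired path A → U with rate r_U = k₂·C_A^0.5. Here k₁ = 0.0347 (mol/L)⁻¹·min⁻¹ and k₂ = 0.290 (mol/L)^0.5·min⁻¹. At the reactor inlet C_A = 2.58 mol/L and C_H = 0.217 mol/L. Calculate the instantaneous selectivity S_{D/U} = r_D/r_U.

S_{D/U} = r_D/r_U = (k₁·C_A^1.5·C_H^0.5)/(k₂·C_A^0.5) = (k₁/k₂)·C_A·C_H^0.5.
= (0.0347×2.580^1.5×0.2170^0.5) / (0.290×2.580^0.5) = 0.06699/0.4658 = 0.144.
Since the desired path is higher order in A, keeping C_A high (PFR or concentrated feed) favours D.

0.144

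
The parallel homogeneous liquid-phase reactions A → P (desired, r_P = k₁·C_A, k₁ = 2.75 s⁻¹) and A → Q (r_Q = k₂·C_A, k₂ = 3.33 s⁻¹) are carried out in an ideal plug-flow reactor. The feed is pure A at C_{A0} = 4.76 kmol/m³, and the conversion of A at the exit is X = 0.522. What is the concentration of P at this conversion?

1.12 kmol/m³

C_A = C_{A0}(1−X) = 2.275 kmol/m³.
Both paths are first order in A, so the instantaneous fraction to P is constant: dC_P/d(−C_A) = k₁/(k₁+k₂) = 0.4523.
C_P = 0.4523·(C_{A0}−C_A) = 0.4523×2.485 = 1.12 kmol/m³.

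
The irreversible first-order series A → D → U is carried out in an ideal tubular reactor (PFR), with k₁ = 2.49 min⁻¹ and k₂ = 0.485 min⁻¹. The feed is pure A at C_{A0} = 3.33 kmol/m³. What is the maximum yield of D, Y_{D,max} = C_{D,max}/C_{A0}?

0.673

At the optimum, C_{D,max}/C_{A0} = (k₁/k₂)^[k₂/(k₂−k₁)].
= (2.49/0.485)^(0.485/(0.485−2.49)) = (5.134)^(-0.2419) = 0.6732.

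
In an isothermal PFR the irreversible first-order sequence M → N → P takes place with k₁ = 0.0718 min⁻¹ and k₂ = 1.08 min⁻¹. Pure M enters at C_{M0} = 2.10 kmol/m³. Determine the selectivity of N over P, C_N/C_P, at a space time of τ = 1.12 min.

Solving the coupled first-order balances gives C_N(τ) = [k₁/(k₂−k₁)]·C_{M0}·(e^(−k₁τ) − e^(−k₂τ)).
e^(−k₁τ) = e^(−0.0718×1.12) = e^(−0.08042) = 0.9227; e^(−k₂τ) = e^(−1.210) = 0.2983.
C_N = 0.0718×2.10/(1.08−0.0718) × (0.9227−0.2983) = 0.1496×0.6244 = 0.09338 kmol/m³.
C_M = C_{M0}e^(−k₁τ) = 1.938 kmol/m³, so C_P = C_{M0}−C_M−C_N = 0.06888 kmol/m³; C_N/C_P = 1.36.

1.36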